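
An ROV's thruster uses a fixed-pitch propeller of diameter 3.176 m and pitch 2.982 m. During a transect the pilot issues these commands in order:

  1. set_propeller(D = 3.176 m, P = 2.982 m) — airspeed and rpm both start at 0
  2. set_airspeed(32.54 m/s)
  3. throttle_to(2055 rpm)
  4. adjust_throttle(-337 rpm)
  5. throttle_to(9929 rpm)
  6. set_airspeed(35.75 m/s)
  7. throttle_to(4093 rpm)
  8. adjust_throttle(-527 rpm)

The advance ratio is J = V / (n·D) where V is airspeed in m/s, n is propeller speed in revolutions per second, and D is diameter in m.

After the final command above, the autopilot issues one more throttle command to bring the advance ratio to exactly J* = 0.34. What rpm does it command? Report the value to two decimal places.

rpm = 1986.41

set_propeller: D = 3.176 m, P = 2.982 m (p = P/D = 0.938917); state ← (V=0, rpm=0)
set_airspeed(32.54): V ← 32.54 m/s
throttle_to(2055): rpm ← 2055
adjust_throttle(-337): rpm ← 2055 -337 = 1718
throttle_to(9929): rpm ← 9929
set_airspeed(35.75): V ← 35.75 m/s
throttle_to(4093): rpm ← 4093
adjust_throttle(-527): rpm ← 4093 -527 = 3566
final state: V = 35.75 m/s, rpm = 3566 → n = rpm/60 = 59.433333 rev/s
target J* = 0.34; solve J* = V/(n·D) for n: n = V/(J*·D) = 35.75/(0.34 × 3.176) = 33.106757 rev/s
rpm = 60·n = 1986.405393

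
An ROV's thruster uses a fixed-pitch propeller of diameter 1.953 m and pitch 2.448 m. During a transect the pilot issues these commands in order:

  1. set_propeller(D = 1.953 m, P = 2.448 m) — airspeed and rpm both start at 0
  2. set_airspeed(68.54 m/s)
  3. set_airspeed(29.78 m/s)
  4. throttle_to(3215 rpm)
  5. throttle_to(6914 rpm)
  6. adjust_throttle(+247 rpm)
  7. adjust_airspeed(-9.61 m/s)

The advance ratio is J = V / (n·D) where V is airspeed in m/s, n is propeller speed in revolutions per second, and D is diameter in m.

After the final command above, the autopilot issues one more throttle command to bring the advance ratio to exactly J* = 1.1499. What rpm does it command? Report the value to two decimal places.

rpm = 538.88

set_propeller: D = 1.953 m, P = 2.448 m (p = P/D = 1.253456); state ← (V=0, rpm=0)
set_airspeed(68.54): V ← 68.54 m/s
set_airspeed(29.78): V ← 29.78 m/s
throttle_to(3215): rpm ← 3215
throttle_to(6914): rpm ← 6914
adjust_throttle(+247): rpm ← 6914 +247 = 7161
adjust_airspeed(-9.61): V ← 29.78 -9.61 = 20.17 m/s
final state: V = 20.17 m/s, rpm = 7161 → n = rpm/60 = 119.350000 rev/s
target J* = 1.1499; solve J* = V/(n·D) for n: n = V/(J*·D) = 20.17/(1.1499 × 1.953) = 8.981391 rev/s
rpm = 60·n = 538.883432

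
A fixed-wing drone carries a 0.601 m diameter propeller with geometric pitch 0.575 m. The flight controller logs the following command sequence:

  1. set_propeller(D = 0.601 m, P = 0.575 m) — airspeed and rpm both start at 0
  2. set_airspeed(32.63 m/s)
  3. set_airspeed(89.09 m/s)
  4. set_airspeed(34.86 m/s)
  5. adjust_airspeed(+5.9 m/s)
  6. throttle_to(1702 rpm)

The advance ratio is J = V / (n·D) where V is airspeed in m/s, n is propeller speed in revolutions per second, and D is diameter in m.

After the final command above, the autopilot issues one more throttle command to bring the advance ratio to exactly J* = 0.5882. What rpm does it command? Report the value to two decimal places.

rpm = 6918.09

set_propeller: D = 0.601 m, P = 0.575 m (p = P/D = 0.956739); state ← (V=0, rpm=0)
set_airspeed(32.63): V ← 32.63 m/s
set_airspeed(89.09): V ← 89.09 m/s
set_airspeed(34.86): V ← 34.86 m/s
adjust_airspeed(+5.9): V ← 34.86 +5.9 = 40.76 m/s
throttle_to(1702): rpm ← 1702
final state: V = 40.76 m/s, rpm = 1702 → n = rpm/60 = 28.366667 rev/s
target J* = 0.5882; solve J* = V/(n·D) for n: n = V/(J*·D) = 40.76/(0.5882 × 0.601) = 115.301427 rev/s
rpm = 60·n = 6918.085634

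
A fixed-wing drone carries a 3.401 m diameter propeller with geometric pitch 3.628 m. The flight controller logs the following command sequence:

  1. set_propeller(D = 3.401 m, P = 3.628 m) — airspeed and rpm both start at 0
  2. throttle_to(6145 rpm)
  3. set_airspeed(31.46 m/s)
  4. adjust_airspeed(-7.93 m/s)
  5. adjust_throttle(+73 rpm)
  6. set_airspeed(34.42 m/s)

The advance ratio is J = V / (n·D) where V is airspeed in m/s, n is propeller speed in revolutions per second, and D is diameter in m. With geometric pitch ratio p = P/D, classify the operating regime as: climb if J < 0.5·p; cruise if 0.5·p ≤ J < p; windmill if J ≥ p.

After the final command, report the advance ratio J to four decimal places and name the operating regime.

set_propeller: D = 3.401 m, P = 3.628 m (p = P/D = 1.066745); state ← (V=0, rpm=0)
throttle_to(6145): rpm ← 6145
set_airspeed(31.46): V ← 31.46 m/s
adjust_airspeed(-7.93): V ← 31.46 -7.93 = 23.53 m/s
adjust_throttle(+73): rpm ← 6145 +73 = 6218
set_airspeed(34.42): V ← 34.42 m/s
final state: V = 34.42 m/s, rpm = 6218 → n = rpm/60 = 103.633333 rev/s
J = V / (n·D) = 34.42 / (103.633333 × 3.401) = 0.097657
regime bands: climb J<0.5334 | cruise [0.5334, 1.0667) | windmill J≥1.0667
J = 0.0977 → climb

J = 0.0977, regime = climb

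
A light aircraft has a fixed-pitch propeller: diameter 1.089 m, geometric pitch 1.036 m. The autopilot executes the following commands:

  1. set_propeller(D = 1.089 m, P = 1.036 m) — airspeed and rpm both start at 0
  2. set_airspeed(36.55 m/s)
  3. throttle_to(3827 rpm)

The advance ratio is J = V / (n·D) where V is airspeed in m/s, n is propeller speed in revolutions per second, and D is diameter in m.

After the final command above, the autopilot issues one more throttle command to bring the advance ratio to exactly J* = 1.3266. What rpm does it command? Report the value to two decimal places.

set_propeller: D = 1.089 m, P = 1.036 m (p = P/D = 0.951331); state ← (V=0, rpm=0)
set_airspeed(36.55): V ← 36.55 m/s
throttle_to(3827): rpm ← 3827
final state: V = 36.55 m/s, rpm = 3827 → n = rpm/60 = 63.783333 rev/s
target J* = 1.3266; solve J* = V/(n·D) for n: n = V/(J*·D) = 36.55/(1.3266 × 1.089) = 25.299941 rev/s
rpm = 60·n = 1517.996461

rpm = 1518.00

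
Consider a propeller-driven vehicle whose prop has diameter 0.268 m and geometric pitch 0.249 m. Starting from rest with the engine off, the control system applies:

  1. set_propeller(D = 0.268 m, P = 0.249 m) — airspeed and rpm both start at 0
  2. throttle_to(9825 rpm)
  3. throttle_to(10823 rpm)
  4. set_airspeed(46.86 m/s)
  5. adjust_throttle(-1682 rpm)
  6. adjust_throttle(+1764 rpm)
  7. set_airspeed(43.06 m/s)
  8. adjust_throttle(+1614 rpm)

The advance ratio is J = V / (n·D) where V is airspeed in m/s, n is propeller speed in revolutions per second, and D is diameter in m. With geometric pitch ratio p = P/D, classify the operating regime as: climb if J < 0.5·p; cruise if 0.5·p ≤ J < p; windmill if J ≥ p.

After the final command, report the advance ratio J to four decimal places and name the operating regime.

J = 0.7701, regime = cruise

set_propeller: D = 0.268 m, P = 0.249 m (p = P/D = 0.929104); state ← (V=0, rpm=0)
throttle_to(9825): rpm ← 9825
throttle_to(10823): rpm ← 10823
set_airspeed(46.86): V ← 46.86 m/s
adjust_throttle(-1682): rpm ← 10823 -1682 = 9141
adjust_throttle(+1764): rpm ← 9141 +1764 = 10905
set_airspeed(43.06): V ← 43.06 m/s
adjust_throttle(+1614): rpm ← 10905 +1614 = 12519
final state: V = 43.06 m/s, rpm = 12519 → n = rpm/60 = 208.650000 rev/s
J = V / (n·D) = 43.06 / (208.650000 × 0.268) = 0.770053
regime bands: climb J<0.4646 | cruise [0.4646, 0.9291) | windmill J≥0.9291
J = 0.7701 → cruise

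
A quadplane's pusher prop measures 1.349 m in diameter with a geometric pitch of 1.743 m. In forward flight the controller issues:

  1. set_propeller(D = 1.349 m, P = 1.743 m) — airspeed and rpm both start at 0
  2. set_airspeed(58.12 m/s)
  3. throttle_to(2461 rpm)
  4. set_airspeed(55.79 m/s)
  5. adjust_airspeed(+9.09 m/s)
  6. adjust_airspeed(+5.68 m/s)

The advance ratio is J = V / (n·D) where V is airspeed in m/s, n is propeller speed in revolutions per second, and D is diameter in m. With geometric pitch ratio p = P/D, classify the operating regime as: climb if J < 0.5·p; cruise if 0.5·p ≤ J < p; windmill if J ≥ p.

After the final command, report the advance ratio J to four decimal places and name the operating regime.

J = 1.2752, regime = cruise

set_propeller: D = 1.349 m, P = 1.743 m (p = P/D = 1.292068); state ← (V=0, rpm=0)
set_airspeed(58.12): V ← 58.12 m/s
throttle_to(2461): rpm ← 2461
set_airspeed(55.79): V ← 55.79 m/s
adjust_airspeed(+9.09): V ← 55.79 +9.09 = 64.88 m/s
adjust_airspeed(+5.68): V ← 64.88 +5.68 = 70.56 m/s
final state: V = 70.56 m/s, rpm = 2461 → n = rpm/60 = 41.016667 rev/s
J = V / (n·D) = 70.56 / (41.016667 × 1.349) = 1.275223
regime bands: climb J<0.6460 | cruise [0.6460, 1.2921) | windmill J≥1.2921
J = 1.2752 → cruise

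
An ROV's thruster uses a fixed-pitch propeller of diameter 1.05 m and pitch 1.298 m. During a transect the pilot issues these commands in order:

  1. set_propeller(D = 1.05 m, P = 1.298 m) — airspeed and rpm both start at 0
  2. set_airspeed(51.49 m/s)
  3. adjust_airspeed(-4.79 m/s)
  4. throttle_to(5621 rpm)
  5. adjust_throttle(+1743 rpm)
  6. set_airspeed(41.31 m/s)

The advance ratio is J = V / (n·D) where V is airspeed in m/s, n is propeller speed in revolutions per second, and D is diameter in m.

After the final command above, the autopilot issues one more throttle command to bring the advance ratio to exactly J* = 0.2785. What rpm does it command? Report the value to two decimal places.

set_propeller: D = 1.05 m, P = 1.298 m (p = P/D = 1.236190); state ← (V=0, rpm=0)
set_airspeed(51.49): V ← 51.49 m/s
adjust_airspeed(-4.79): V ← 51.49 -4.79 = 46.7 m/s
throttle_to(5621): rpm ← 5621
adjust_throttle(+1743): rpm ← 5621 +1743 = 7364
set_airspeed(41.31): V ← 41.31 m/s
final state: V = 41.31 m/s, rpm = 7364 → n = rpm/60 = 122.733333 rev/s
target J* = 0.2785; solve J* = V/(n·D) for n: n = V/(J*·D) = 41.31/(0.2785 × 1.05) = 141.266992 rev/s
rpm = 60·n = 8476.019492

rpm = 8476.02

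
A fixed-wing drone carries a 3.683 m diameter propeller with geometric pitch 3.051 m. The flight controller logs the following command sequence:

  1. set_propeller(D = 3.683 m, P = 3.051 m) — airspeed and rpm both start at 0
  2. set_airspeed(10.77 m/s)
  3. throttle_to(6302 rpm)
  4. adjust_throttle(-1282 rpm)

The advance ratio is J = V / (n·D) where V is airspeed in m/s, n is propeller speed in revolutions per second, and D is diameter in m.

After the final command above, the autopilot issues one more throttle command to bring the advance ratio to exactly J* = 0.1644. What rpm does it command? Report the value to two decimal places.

rpm = 1067.24

set_propeller: D = 3.683 m, P = 3.051 m (p = P/D = 0.828401); state ← (V=0, rpm=0)
set_airspeed(10.77): V ← 10.77 m/s
throttle_to(6302): rpm ← 6302
adjust_throttle(-1282): rpm ← 6302 -1282 = 5020
final state: V = 10.77 m/s, rpm = 5020 → n = rpm/60 = 83.666667 rev/s
target J* = 0.1644; solve J* = V/(n·D) for n: n = V/(J*·D) = 10.77/(0.1644 × 3.683) = 17.787388 rev/s
rpm = 60·n = 1067.243262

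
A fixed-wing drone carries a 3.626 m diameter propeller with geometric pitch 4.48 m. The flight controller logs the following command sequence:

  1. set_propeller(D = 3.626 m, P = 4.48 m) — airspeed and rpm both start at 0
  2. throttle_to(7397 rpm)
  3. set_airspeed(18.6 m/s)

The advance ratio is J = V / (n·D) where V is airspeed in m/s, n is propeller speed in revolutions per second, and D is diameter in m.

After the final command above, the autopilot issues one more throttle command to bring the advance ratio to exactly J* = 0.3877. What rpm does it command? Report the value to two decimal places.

rpm = 793.85

set_propeller: D = 3.626 m, P = 4.48 m (p = P/D = 1.235521); state ← (V=0, rpm=0)
throttle_to(7397): rpm ← 7397
set_airspeed(18.6): V ← 18.6 m/s
final state: V = 18.6 m/s, rpm = 7397 → n = rpm/60 = 123.283333 rev/s
target J* = 0.3877; solve J* = V/(n·D) for n: n = V/(J*·D) = 18.6/(0.3877 × 3.626) = 13.230899 rev/s
rpm = 60·n = 793.853920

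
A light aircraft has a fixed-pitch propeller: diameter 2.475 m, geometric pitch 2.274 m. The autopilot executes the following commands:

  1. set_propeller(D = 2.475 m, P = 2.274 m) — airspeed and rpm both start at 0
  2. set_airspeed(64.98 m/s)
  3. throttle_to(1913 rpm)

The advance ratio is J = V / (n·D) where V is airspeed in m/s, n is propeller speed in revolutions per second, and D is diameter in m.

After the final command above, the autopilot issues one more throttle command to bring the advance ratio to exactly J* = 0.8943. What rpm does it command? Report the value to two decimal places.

set_propeller: D = 2.475 m, P = 2.274 m (p = P/D = 0.918788); state ← (V=0, rpm=0)
set_airspeed(64.98): V ← 64.98 m/s
throttle_to(1913): rpm ← 1913
final state: V = 64.98 m/s, rpm = 1913 → n = rpm/60 = 31.883333 rev/s
target J* = 0.8943; solve J* = V/(n·D) for n: n = V/(J*·D) = 64.98/(0.8943 × 2.475) = 29.357649 rev/s
rpm = 60·n = 1761.458937

rpm = 1761.46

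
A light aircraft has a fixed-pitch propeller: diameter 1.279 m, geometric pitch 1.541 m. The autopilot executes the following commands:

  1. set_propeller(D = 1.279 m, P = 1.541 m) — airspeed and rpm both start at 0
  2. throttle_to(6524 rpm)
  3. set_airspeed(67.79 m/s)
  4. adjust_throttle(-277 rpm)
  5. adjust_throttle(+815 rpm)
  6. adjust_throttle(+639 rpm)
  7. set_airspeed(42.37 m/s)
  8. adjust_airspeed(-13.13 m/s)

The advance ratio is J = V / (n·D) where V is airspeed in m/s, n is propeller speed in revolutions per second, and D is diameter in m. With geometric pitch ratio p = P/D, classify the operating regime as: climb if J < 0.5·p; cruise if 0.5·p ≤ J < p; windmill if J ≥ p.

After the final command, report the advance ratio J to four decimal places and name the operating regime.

set_propeller: D = 1.279 m, P = 1.541 m (p = P/D = 1.204848); state ← (V=0, rpm=0)
throttle_to(6524): rpm ← 6524
set_airspeed(67.79): V ← 67.79 m/s
adjust_throttle(-277): rpm ← 6524 -277 = 6247
adjust_throttle(+815): rpm ← 6247 +815 = 7062
adjust_throttle(+639): rpm ← 7062 +639 = 7701
set_airspeed(42.37): V ← 42.37 m/s
adjust_airspeed(-13.13): V ← 42.37 -13.13 = 29.24 m/s
final state: V = 29.24 m/s, rpm = 7701 → n = rpm/60 = 128.350000 rev/s
J = V / (n·D) = 29.24 / (128.350000 × 1.279) = 0.178119
regime bands: climb J<0.6024 | cruise [0.6024, 1.2048) | windmill J≥1.2048
J = 0.1781 → climb

J = 0.1781, regime = climb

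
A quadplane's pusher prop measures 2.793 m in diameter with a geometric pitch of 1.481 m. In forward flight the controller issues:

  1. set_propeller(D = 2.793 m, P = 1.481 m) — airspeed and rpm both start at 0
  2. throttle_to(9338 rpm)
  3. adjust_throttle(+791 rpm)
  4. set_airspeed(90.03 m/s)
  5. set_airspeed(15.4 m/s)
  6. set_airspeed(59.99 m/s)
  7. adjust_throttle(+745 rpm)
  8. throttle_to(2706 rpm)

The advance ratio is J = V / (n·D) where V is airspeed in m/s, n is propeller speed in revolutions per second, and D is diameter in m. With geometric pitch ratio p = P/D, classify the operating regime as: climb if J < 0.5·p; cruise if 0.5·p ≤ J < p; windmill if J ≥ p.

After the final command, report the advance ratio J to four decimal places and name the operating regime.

J = 0.4762, regime = cruise

set_propeller: D = 2.793 m, P = 1.481 m (p = P/D = 0.530254); state ← (V=0, rpm=0)
throttle_to(9338): rpm ← 9338
adjust_throttle(+791): rpm ← 9338 +791 = 10129
set_airspeed(90.03): V ← 90.03 m/s
set_airspeed(15.4): V ← 15.4 m/s
set_airspeed(59.99): V ← 59.99 m/s
adjust_throttle(+745): rpm ← 10129 +745 = 10874
throttle_to(2706): rpm ← 2706
final state: V = 59.99 m/s, rpm = 2706 → n = rpm/60 = 45.100000 rev/s
J = V / (n·D) = 59.99 / (45.100000 × 2.793) = 0.476246
regime bands: climb J<0.2651 | cruise [0.2651, 0.5303) | windmill J≥0.5303
J = 0.4762 → cruise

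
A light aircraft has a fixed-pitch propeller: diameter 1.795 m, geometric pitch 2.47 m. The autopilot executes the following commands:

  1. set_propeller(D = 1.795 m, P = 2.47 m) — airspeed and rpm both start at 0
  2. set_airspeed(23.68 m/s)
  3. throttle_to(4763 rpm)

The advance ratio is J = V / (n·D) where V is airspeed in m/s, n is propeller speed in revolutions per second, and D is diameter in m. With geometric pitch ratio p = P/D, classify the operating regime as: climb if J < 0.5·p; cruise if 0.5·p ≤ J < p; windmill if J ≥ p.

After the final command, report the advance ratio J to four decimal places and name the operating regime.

J = 0.1662, regime = climb

set_propeller: D = 1.795 m, P = 2.47 m (p = P/D = 1.376045); state ← (V=0, rpm=0)
set_airspeed(23.68): V ← 23.68 m/s
throttle_to(4763): rpm ← 4763
final state: V = 23.68 m/s, rpm = 4763 → n = rpm/60 = 79.383333 rev/s
J = V / (n·D) = 23.68 / (79.383333 × 1.795) = 0.166184
regime bands: climb J<0.6880 | cruise [0.6880, 1.3760) | windmill J≥1.3760
J = 0.1662 → climb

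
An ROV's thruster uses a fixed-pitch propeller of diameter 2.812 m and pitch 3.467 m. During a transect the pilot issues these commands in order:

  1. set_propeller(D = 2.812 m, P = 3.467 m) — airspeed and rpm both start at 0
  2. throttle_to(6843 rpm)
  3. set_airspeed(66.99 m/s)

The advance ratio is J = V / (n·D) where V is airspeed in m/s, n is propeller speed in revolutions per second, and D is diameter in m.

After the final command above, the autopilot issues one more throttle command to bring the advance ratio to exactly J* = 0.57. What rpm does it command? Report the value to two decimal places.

rpm = 2507.67

set_propeller: D = 2.812 m, P = 3.467 m (p = P/D = 1.232930); state ← (V=0, rpm=0)
throttle_to(6843): rpm ← 6843
set_airspeed(66.99): V ← 66.99 m/s
final state: V = 66.99 m/s, rpm = 6843 → n = rpm/60 = 114.050000 rev/s
target J* = 0.57; solve J* = V/(n·D) for n: n = V/(J*·D) = 66.99/(0.57 × 2.812) = 41.794565 rev/s
rpm = 60·n = 2507.673879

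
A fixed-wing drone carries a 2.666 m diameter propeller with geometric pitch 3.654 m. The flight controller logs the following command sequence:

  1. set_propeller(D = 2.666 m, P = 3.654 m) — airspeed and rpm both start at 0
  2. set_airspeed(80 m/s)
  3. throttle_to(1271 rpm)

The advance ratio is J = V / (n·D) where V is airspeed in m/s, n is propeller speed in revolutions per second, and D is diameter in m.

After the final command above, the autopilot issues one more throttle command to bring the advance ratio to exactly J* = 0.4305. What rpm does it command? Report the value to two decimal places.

rpm = 4182.23

set_propeller: D = 2.666 m, P = 3.654 m (p = P/D = 1.370593); state ← (V=0, rpm=0)
set_airspeed(80): V ← 80 m/s
throttle_to(1271): rpm ← 1271
final state: V = 80 m/s, rpm = 1271 → n = rpm/60 = 21.183333 rev/s
target J* = 0.4305; solve J* = V/(n·D) for n: n = V/(J*·D) = 80/(0.4305 × 2.666) = 69.703837 rev/s
rpm = 60·n = 4182.230227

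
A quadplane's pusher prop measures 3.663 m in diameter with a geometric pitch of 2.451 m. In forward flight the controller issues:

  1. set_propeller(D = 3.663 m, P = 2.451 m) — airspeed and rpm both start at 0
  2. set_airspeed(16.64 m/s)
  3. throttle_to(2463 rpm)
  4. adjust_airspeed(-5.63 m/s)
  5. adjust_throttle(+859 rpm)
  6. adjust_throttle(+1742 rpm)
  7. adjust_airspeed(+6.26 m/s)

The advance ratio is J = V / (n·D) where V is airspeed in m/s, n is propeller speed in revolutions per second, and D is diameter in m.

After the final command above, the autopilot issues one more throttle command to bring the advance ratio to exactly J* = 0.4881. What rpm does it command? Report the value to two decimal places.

rpm = 579.56

set_propeller: D = 3.663 m, P = 2.451 m (p = P/D = 0.669124); state ← (V=0, rpm=0)
set_airspeed(16.64): V ← 16.64 m/s
throttle_to(2463): rpm ← 2463
adjust_airspeed(-5.63): V ← 16.64 -5.63 = 11.01 m/s
adjust_throttle(+859): rpm ← 2463 +859 = 3322
adjust_throttle(+1742): rpm ← 3322 +1742 = 5064
adjust_airspeed(+6.26): V ← 11.01 +6.26 = 17.27 m/s
final state: V = 17.27 m/s, rpm = 5064 → n = rpm/60 = 84.400000 rev/s
target J* = 0.4881; solve J* = V/(n·D) for n: n = V/(J*·D) = 17.27/(0.4881 × 3.663) = 9.659321 rev/s
rpm = 60·n = 579.559277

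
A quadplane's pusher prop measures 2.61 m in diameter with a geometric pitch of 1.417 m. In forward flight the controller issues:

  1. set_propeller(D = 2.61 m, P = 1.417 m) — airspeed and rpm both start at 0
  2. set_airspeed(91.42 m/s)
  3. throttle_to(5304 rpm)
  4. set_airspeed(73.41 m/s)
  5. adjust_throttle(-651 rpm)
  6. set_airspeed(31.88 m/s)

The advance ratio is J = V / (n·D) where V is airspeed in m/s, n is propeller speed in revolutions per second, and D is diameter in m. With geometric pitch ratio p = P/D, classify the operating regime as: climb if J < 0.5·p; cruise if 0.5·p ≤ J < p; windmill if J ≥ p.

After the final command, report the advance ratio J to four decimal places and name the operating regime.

set_propeller: D = 2.61 m, P = 1.417 m (p = P/D = 0.542912); state ← (V=0, rpm=0)
set_airspeed(91.42): V ← 91.42 m/s
throttle_to(5304): rpm ← 5304
set_airspeed(73.41): V ← 73.41 m/s
adjust_throttle(-651): rpm ← 5304 -651 = 4653
set_airspeed(31.88): V ← 31.88 m/s
final state: V = 31.88 m/s, rpm = 4653 → n = rpm/60 = 77.550000 rev/s
J = V / (n·D) = 31.88 / (77.550000 × 2.61) = 0.157506
regime bands: climb J<0.2715 | cruise [0.2715, 0.5429) | windmill J≥0.5429
J = 0.1575 → climb

J = 0.1575, regime = climb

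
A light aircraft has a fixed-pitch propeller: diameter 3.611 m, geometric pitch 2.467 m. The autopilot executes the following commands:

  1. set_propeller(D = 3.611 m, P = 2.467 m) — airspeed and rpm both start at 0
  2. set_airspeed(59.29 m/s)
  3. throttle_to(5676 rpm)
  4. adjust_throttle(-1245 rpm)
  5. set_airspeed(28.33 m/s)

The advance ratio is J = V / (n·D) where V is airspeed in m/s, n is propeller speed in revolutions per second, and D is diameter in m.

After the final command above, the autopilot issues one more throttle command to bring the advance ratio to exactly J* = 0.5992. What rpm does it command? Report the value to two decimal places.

set_propeller: D = 3.611 m, P = 2.467 m (p = P/D = 0.683190); state ← (V=0, rpm=0)
set_airspeed(59.29): V ← 59.29 m/s
throttle_to(5676): rpm ← 5676
adjust_throttle(-1245): rpm ← 5676 -1245 = 4431
set_airspeed(28.33): V ← 28.33 m/s
final state: V = 28.33 m/s, rpm = 4431 → n = rpm/60 = 73.850000 rev/s
target J* = 0.5992; solve J* = V/(n·D) for n: n = V/(J*·D) = 28.33/(0.5992 × 3.611) = 13.093245 rev/s
rpm = 60·n = 785.594676

rpm = 785.59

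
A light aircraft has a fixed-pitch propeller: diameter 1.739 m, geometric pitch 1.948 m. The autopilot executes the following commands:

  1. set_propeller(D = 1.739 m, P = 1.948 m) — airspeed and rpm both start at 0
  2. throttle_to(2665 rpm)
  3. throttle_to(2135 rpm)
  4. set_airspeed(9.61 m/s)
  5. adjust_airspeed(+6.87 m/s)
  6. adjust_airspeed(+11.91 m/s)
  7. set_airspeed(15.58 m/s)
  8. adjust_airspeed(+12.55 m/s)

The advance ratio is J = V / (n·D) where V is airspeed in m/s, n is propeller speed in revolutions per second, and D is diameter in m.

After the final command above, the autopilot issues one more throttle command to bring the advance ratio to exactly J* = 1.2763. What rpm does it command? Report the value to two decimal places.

set_propeller: D = 1.739 m, P = 1.948 m (p = P/D = 1.120184); state ← (V=0, rpm=0)
throttle_to(2665): rpm ← 2665
throttle_to(2135): rpm ← 2135
set_airspeed(9.61): V ← 9.61 m/s
adjust_airspeed(+6.87): V ← 9.61 +6.87 = 16.48 m/s
adjust_airspeed(+11.91): V ← 16.48 +11.91 = 28.39 m/s
set_airspeed(15.58): V ← 15.58 m/s
adjust_airspeed(+12.55): V ← 15.58 +12.55 = 28.13 m/s
final state: V = 28.13 m/s, rpm = 2135 → n = rpm/60 = 35.583333 rev/s
target J* = 1.2763; solve J* = V/(n·D) for n: n = V/(J*·D) = 28.13/(1.2763 × 1.739) = 12.674107 rev/s
rpm = 60·n = 760.446440

rpm = 760.45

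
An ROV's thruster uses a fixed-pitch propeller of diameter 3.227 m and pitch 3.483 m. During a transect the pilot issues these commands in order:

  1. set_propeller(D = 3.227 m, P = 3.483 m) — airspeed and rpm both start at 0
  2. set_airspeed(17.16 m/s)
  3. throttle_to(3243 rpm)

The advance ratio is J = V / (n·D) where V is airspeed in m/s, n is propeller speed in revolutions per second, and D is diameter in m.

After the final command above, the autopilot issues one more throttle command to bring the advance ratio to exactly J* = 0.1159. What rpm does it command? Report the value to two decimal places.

set_propeller: D = 3.227 m, P = 3.483 m (p = P/D = 1.079331); state ← (V=0, rpm=0)
set_airspeed(17.16): V ← 17.16 m/s
throttle_to(3243): rpm ← 3243
final state: V = 17.16 m/s, rpm = 3243 → n = rpm/60 = 54.050000 rev/s
target J* = 0.1159; solve J* = V/(n·D) for n: n = V/(J*·D) = 17.16/(0.1159 × 3.227) = 45.881212 rev/s
rpm = 60·n = 2752.872723

rpm = 2752.87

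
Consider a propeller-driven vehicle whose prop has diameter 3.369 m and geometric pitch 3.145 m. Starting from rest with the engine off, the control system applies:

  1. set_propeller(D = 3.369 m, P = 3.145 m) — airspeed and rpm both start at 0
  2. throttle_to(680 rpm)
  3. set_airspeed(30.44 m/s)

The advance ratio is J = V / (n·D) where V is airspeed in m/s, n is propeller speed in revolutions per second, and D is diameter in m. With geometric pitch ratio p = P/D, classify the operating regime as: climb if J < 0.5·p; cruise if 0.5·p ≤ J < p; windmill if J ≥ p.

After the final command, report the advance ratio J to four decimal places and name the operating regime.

set_propeller: D = 3.369 m, P = 3.145 m (p = P/D = 0.933511); state ← (V=0, rpm=0)
throttle_to(680): rpm ← 680
set_airspeed(30.44): V ← 30.44 m/s
final state: V = 30.44 m/s, rpm = 680 → n = rpm/60 = 11.333333 rev/s
J = V / (n·D) = 30.44 / (11.333333 × 3.369) = 0.797234
regime bands: climb J<0.4668 | cruise [0.4668, 0.9335) | windmill J≥0.9335
J = 0.7972 → cruise

J = 0.7972, regime = cruise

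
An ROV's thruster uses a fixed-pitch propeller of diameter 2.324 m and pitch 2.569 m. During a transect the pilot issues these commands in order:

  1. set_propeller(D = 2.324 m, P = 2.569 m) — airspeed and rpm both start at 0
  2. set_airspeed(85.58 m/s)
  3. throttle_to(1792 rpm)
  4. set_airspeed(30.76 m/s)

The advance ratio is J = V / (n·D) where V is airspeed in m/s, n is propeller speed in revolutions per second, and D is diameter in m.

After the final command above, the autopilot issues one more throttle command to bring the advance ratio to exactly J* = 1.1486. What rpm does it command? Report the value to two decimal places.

rpm = 691.41

set_propeller: D = 2.324 m, P = 2.569 m (p = P/D = 1.105422); state ← (V=0, rpm=0)
set_airspeed(85.58): V ← 85.58 m/s
throttle_to(1792): rpm ← 1792
set_airspeed(30.76): V ← 30.76 m/s
final state: V = 30.76 m/s, rpm = 1792 → n = rpm/60 = 29.866667 rev/s
target J* = 1.1486; solve J* = V/(n·D) for n: n = V/(J*·D) = 30.76/(1.1486 × 2.324) = 11.523420 rev/s
rpm = 60·n = 691.405207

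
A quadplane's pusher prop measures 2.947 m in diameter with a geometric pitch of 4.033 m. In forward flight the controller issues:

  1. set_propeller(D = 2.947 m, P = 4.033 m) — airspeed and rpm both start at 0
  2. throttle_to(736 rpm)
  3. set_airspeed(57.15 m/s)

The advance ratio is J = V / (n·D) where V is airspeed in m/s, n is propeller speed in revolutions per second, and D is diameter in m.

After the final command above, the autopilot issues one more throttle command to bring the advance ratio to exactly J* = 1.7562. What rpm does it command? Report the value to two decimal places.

set_propeller: D = 2.947 m, P = 4.033 m (p = P/D = 1.368510); state ← (V=0, rpm=0)
throttle_to(736): rpm ← 736
set_airspeed(57.15): V ← 57.15 m/s
final state: V = 57.15 m/s, rpm = 736 → n = rpm/60 = 12.266667 rev/s
target J* = 1.7562; solve J* = V/(n·D) for n: n = V/(J*·D) = 57.15/(1.7562 × 2.947) = 11.042366 rev/s
rpm = 60·n = 662.541942

rpm = 662.54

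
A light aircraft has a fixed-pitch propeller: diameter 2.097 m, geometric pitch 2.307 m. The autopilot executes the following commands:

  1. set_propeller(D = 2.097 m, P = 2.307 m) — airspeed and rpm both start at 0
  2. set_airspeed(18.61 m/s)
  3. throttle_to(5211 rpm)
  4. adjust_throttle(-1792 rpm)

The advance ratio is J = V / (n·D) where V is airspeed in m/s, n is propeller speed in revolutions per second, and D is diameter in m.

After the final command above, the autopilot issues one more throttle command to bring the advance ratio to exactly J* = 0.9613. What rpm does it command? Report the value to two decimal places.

set_propeller: D = 2.097 m, P = 2.307 m (p = P/D = 1.100143); state ← (V=0, rpm=0)
set_airspeed(18.61): V ← 18.61 m/s
throttle_to(5211): rpm ← 5211
adjust_throttle(-1792): rpm ← 5211 -1792 = 3419
final state: V = 18.61 m/s, rpm = 3419 → n = rpm/60 = 56.983333 rev/s
target J* = 0.9613; solve J* = V/(n·D) for n: n = V/(J*·D) = 18.61/(0.9613 × 2.097) = 9.231856 rev/s
rpm = 60·n = 553.911333

rpm = 553.91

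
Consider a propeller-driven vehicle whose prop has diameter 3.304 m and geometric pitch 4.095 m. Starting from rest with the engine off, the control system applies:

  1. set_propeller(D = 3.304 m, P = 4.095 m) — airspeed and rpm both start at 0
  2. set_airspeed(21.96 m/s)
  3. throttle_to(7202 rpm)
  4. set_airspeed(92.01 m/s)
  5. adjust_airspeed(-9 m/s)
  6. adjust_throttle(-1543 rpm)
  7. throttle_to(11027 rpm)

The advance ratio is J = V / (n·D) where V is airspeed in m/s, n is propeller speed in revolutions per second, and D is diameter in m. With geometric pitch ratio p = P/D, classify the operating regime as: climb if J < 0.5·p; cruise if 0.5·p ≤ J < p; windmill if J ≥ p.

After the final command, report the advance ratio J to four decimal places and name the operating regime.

J = 0.1367, regime = climb

set_propeller: D = 3.304 m, P = 4.095 m (p = P/D = 1.239407); state ← (V=0, rpm=0)
set_airspeed(21.96): V ← 21.96 m/s
throttle_to(7202): rpm ← 7202
set_airspeed(92.01): V ← 92.01 m/s
adjust_airspeed(-9): V ← 92.01 -9 = 83.01 m/s
adjust_throttle(-1543): rpm ← 7202 -1543 = 5659
throttle_to(11027): rpm ← 11027
final state: V = 83.01 m/s, rpm = 11027 → n = rpm/60 = 183.783333 rev/s
J = V / (n·D) = 83.01 / (183.783333 × 3.304) = 0.136705
regime bands: climb J<0.6197 | cruise [0.6197, 1.2394) | windmill J≥1.2394
J = 0.1367 → climb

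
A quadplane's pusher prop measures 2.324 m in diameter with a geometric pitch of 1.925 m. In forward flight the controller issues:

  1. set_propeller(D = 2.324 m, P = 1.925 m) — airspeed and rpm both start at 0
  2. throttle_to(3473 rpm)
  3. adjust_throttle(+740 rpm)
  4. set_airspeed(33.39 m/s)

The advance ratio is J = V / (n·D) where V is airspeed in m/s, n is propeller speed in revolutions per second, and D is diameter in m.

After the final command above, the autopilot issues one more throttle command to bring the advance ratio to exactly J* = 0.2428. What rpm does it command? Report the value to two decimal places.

set_propeller: D = 2.324 m, P = 1.925 m (p = P/D = 0.828313); state ← (V=0, rpm=0)
throttle_to(3473): rpm ← 3473
adjust_throttle(+740): rpm ← 3473 +740 = 4213
set_airspeed(33.39): V ← 33.39 m/s
final state: V = 33.39 m/s, rpm = 4213 → n = rpm/60 = 70.216667 rev/s
target J* = 0.2428; solve J* = V/(n·D) for n: n = V/(J*·D) = 33.39/(0.2428 × 2.324) = 59.174093 rev/s
rpm = 60·n = 3550.445604

rpm = 3550.45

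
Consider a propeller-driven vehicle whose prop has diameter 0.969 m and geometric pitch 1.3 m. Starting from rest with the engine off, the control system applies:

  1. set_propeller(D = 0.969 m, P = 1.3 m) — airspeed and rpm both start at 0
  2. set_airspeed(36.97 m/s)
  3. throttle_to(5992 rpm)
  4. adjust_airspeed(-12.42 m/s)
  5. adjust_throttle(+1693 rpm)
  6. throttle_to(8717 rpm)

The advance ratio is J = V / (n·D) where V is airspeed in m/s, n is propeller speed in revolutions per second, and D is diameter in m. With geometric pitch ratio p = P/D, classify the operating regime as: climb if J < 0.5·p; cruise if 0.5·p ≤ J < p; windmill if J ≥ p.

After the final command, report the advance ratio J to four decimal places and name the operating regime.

J = 0.1744, regime = climb

set_propeller: D = 0.969 m, P = 1.3 m (p = P/D = 1.341589); state ← (V=0, rpm=0)
set_airspeed(36.97): V ← 36.97 m/s
throttle_to(5992): rpm ← 5992
adjust_airspeed(-12.42): V ← 36.97 -12.42 = 24.55 m/s
adjust_throttle(+1693): rpm ← 5992 +1693 = 7685
throttle_to(8717): rpm ← 8717
final state: V = 24.55 m/s, rpm = 8717 → n = rpm/60 = 145.283333 rev/s
J = V / (n·D) = 24.55 / (145.283333 × 0.969) = 0.174386
regime bands: climb J<0.6708 | cruise [0.6708, 1.3416) | windmill J≥1.3416
J = 0.1744 → climb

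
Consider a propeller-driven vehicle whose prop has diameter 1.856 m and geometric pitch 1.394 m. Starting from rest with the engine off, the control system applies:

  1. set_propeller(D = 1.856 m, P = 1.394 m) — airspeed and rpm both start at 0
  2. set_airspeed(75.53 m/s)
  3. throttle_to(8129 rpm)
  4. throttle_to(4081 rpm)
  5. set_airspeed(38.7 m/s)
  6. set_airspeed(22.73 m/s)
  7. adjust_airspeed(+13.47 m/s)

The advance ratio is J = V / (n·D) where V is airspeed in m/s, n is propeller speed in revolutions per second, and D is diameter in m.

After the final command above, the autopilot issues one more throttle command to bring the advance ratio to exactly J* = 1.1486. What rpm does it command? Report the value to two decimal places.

set_propeller: D = 1.856 m, P = 1.394 m (p = P/D = 0.751078); state ← (V=0, rpm=0)
set_airspeed(75.53): V ← 75.53 m/s
throttle_to(8129): rpm ← 8129
throttle_to(4081): rpm ← 4081
set_airspeed(38.7): V ← 38.7 m/s
set_airspeed(22.73): V ← 22.73 m/s
adjust_airspeed(+13.47): V ← 22.73 +13.47 = 36.2 m/s
final state: V = 36.2 m/s, rpm = 4081 → n = rpm/60 = 68.016667 rev/s
target J* = 1.1486; solve J* = V/(n·D) for n: n = V/(J*·D) = 36.2/(1.1486 × 1.856) = 16.980942 rev/s
rpm = 60·n = 1018.856539

rpm = 1018.86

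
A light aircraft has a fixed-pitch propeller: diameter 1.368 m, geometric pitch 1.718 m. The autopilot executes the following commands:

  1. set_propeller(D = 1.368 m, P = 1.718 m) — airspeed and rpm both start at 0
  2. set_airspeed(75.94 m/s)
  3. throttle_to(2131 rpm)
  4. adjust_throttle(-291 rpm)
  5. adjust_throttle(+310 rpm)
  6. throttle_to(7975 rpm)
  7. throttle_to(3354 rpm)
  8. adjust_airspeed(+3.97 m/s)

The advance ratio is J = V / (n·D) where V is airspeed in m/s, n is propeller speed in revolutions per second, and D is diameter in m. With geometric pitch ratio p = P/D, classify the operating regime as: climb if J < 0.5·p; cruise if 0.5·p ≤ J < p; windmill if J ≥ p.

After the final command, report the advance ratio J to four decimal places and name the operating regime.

set_propeller: D = 1.368 m, P = 1.718 m (p = P/D = 1.255848); state ← (V=0, rpm=0)
set_airspeed(75.94): V ← 75.94 m/s
throttle_to(2131): rpm ← 2131
adjust_throttle(-291): rpm ← 2131 -291 = 1840
adjust_throttle(+310): rpm ← 1840 +310 = 2150
throttle_to(7975): rpm ← 7975
throttle_to(3354): rpm ← 3354
adjust_airspeed(+3.97): V ← 75.94 +3.97 = 79.91 m/s
final state: V = 79.91 m/s, rpm = 3354 → n = rpm/60 = 55.900000 rev/s
J = V / (n·D) = 79.91 / (55.900000 × 1.368) = 1.044969
regime bands: climb J<0.6279 | cruise [0.6279, 1.2558) | windmill J≥1.2558
J = 1.0450 → cruise

J = 1.0450, regime = cruise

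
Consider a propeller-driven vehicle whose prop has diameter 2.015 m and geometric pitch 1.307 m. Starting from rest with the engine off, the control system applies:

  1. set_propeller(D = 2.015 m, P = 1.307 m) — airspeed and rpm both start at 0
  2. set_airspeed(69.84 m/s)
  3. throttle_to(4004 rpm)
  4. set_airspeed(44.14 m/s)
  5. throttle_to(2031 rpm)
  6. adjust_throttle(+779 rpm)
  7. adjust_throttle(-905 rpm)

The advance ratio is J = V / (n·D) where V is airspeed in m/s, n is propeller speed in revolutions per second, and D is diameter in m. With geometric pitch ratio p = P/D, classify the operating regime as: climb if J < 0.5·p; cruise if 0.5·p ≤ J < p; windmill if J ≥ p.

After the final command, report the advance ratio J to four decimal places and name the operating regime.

set_propeller: D = 2.015 m, P = 1.307 m (p = P/D = 0.648635); state ← (V=0, rpm=0)
set_airspeed(69.84): V ← 69.84 m/s
throttle_to(4004): rpm ← 4004
set_airspeed(44.14): V ← 44.14 m/s
throttle_to(2031): rpm ← 2031
adjust_throttle(+779): rpm ← 2031 +779 = 2810
adjust_throttle(-905): rpm ← 2810 -905 = 1905
final state: V = 44.14 m/s, rpm = 1905 → n = rpm/60 = 31.750000 rev/s
J = V / (n·D) = 44.14 / (31.750000 × 2.015) = 0.689944
regime bands: climb J<0.3243 | cruise [0.3243, 0.6486) | windmill J≥0.6486
J = 0.6899 → windmill

J = 0.6899, regime = windmill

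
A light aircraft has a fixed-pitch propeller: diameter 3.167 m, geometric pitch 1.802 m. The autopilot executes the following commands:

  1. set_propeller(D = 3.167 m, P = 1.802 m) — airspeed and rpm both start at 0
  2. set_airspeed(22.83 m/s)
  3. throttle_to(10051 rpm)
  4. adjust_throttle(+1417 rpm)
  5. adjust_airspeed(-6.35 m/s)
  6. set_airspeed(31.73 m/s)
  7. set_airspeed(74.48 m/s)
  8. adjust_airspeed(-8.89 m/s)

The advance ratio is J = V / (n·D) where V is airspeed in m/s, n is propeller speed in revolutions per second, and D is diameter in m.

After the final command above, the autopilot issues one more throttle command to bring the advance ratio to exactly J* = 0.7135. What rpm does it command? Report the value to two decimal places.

rpm = 1741.59

set_propeller: D = 3.167 m, P = 1.802 m (p = P/D = 0.568993); state ← (V=0, rpm=0)
set_airspeed(22.83): V ← 22.83 m/s
throttle_to(10051): rpm ← 10051
adjust_throttle(+1417): rpm ← 10051 +1417 = 11468
adjust_airspeed(-6.35): V ← 22.83 -6.35 = 16.48 m/s
set_airspeed(31.73): V ← 31.73 m/s
set_airspeed(74.48): V ← 74.48 m/s
adjust_airspeed(-8.89): V ← 74.48 -8.89 = 65.59 m/s
final state: V = 65.59 m/s, rpm = 11468 → n = rpm/60 = 191.133333 rev/s
target J* = 0.7135; solve J* = V/(n·D) for n: n = V/(J*·D) = 65.59/(0.7135 × 3.167) = 29.026561 rev/s
rpm = 60·n = 1741.593682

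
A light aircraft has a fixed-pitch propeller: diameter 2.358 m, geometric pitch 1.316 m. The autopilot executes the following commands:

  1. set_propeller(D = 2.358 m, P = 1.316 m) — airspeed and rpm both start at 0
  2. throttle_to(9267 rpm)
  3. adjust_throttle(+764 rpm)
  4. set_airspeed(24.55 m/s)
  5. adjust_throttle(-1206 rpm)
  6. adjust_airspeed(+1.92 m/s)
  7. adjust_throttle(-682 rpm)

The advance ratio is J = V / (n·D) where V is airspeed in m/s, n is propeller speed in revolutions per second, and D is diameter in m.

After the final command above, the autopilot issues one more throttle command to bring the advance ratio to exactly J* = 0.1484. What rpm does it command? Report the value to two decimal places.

set_propeller: D = 2.358 m, P = 1.316 m (p = P/D = 0.558100); state ← (V=0, rpm=0)
throttle_to(9267): rpm ← 9267
adjust_throttle(+764): rpm ← 9267 +764 = 10031
set_airspeed(24.55): V ← 24.55 m/s
adjust_throttle(-1206): rpm ← 10031 -1206 = 8825
adjust_airspeed(+1.92): V ← 24.55 +1.92 = 26.47 m/s
adjust_throttle(-682): rpm ← 8825 -682 = 8143
final state: V = 26.47 m/s, rpm = 8143 → n = rpm/60 = 135.716667 rev/s
target J* = 0.1484; solve J* = V/(n·D) for n: n = V/(J*·D) = 26.47/(0.1484 × 2.358) = 75.644305 rev/s
rpm = 60·n = 4538.658327

rpm = 4538.66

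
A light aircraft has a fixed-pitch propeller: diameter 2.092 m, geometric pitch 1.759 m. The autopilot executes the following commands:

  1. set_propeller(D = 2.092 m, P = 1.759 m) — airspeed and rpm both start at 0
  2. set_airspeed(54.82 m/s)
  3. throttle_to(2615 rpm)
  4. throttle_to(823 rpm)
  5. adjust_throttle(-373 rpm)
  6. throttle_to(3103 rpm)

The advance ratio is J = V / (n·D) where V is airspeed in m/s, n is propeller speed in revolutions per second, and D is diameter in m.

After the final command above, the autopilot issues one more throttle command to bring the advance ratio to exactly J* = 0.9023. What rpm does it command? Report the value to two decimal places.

rpm = 1742.52

set_propeller: D = 2.092 m, P = 1.759 m (p = P/D = 0.840822); state ← (V=0, rpm=0)
set_airspeed(54.82): V ← 54.82 m/s
throttle_to(2615): rpm ← 2615
throttle_to(823): rpm ← 823
adjust_throttle(-373): rpm ← 823 -373 = 450
throttle_to(3103): rpm ← 3103
final state: V = 54.82 m/s, rpm = 3103 → n = rpm/60 = 51.716667 rev/s
target J* = 0.9023; solve J* = V/(n·D) for n: n = V/(J*·D) = 54.82/(0.9023 × 2.092) = 29.041991 rev/s
rpm = 60·n = 1742.519489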